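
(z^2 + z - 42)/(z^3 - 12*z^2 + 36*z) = (z + 7)/(z*(z - 6))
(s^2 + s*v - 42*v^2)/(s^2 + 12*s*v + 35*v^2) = (s - 6*v)/(s + 5*v)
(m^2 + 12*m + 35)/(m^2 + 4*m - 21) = (m + 5)/(m - 3)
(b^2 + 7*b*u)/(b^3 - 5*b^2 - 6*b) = (b + 7*u)/(b^2 - 5*b - 6)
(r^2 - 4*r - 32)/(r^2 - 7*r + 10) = (r^2 - 4*r - 32)/(r^2 - 7*r + 10)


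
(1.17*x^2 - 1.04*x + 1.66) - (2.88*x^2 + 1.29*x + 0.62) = -1.71*x^2 - 2.33*x + 1.04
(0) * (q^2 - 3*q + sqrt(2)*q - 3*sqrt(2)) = 0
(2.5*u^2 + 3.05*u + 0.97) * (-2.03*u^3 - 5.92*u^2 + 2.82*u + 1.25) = -5.075*u^5 - 20.9915*u^4 - 12.9751*u^3 + 5.9836*u^2 + 6.5479*u + 1.2125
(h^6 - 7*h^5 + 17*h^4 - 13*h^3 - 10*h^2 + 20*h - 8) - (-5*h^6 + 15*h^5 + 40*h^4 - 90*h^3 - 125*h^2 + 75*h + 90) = 6*h^6 - 22*h^5 - 23*h^4 + 77*h^3 + 115*h^2 - 55*h - 98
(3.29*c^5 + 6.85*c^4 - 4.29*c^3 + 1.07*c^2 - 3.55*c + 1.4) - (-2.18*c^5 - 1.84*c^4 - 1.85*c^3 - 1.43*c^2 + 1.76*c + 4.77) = 5.47*c^5 + 8.69*c^4 - 2.44*c^3 + 2.5*c^2 - 5.31*c - 3.37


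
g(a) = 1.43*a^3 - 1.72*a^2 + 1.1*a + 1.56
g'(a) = 4.29*a^2 - 3.44*a + 1.1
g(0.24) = 1.74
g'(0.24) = 0.52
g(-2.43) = -31.79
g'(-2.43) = 34.79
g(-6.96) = -571.55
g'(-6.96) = 232.86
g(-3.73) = -100.68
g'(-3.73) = 73.62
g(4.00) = 69.96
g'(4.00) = 55.98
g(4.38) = 93.54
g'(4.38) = 68.33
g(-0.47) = 0.51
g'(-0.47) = 3.66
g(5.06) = 148.35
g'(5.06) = 93.53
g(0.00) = 1.56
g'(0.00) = 1.10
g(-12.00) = -2730.36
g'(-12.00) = 660.14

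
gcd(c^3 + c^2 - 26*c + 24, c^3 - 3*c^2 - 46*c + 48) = c^2 + 5*c - 6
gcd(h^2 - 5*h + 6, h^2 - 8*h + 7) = 1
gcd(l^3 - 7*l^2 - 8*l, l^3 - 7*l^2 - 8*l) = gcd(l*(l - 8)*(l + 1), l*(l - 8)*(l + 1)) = l^3 - 7*l^2 - 8*l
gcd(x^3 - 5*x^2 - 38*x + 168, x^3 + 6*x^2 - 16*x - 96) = x^2 + 2*x - 24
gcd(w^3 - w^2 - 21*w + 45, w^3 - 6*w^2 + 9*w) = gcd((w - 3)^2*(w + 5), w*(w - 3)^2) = w^2 - 6*w + 9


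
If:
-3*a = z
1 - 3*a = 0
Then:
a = 1/3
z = -1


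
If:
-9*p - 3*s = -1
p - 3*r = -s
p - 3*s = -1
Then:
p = 0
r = 1/9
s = 1/3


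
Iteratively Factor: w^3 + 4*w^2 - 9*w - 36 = (w + 4)*(w^2 - 9) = (w - 3)*(w + 4)*(w + 3)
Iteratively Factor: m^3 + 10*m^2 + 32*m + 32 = (m + 2)*(m^2 + 8*m + 16) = (m + 2)*(m + 4)*(m + 4)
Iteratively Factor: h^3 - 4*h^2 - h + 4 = (h + 1)*(h^2 - 5*h + 4) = (h - 4)*(h + 1)*(h - 1)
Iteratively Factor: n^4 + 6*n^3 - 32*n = (n - 2)*(n^3 + 8*n^2 + 16*n) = (n - 2)*(n + 4)*(n^2 + 4*n) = (n - 2)*(n + 4)^2*(n)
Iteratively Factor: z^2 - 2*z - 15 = (z + 3)*(z - 5)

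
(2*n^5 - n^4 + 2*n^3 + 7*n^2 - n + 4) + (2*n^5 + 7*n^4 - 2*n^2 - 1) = 4*n^5 + 6*n^4 + 2*n^3 + 5*n^2 - n + 3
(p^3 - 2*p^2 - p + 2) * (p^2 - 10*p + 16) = p^5 - 12*p^4 + 35*p^3 - 20*p^2 - 36*p + 32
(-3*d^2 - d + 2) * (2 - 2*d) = 6*d^3 - 4*d^2 - 6*d + 4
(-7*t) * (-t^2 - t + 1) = 7*t^3 + 7*t^2 - 7*t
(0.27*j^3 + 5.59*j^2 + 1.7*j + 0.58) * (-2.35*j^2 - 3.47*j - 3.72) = -0.6345*j^5 - 14.0734*j^4 - 24.3967*j^3 - 28.0568*j^2 - 8.3366*j - 2.1576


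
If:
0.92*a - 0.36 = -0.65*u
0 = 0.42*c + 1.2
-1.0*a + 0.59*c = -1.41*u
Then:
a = -0.30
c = -2.86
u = 0.98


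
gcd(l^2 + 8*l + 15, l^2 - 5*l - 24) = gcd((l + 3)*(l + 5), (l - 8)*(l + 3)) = l + 3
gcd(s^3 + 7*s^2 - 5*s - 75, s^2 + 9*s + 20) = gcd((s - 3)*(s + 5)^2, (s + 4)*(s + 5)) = s + 5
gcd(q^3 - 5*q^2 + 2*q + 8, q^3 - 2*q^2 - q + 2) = q^2 - q - 2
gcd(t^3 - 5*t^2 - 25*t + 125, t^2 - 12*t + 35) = t - 5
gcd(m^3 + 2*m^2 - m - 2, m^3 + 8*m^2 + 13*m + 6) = m + 1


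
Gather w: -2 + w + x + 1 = w + x - 1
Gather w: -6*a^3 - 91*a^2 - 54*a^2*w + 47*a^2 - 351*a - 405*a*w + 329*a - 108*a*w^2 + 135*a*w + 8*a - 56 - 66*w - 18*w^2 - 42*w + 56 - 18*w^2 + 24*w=-6*a^3 - 44*a^2 - 14*a + w^2*(-108*a - 36) + w*(-54*a^2 - 270*a - 84)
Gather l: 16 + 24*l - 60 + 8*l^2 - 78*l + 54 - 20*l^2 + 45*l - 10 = -12*l^2 - 9*l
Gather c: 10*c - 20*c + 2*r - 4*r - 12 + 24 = -10*c - 2*r + 12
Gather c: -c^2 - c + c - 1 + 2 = 1 - c^2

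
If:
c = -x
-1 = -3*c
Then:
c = 1/3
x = -1/3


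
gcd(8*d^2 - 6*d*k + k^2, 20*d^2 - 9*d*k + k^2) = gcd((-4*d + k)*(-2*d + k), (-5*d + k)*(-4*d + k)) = 4*d - k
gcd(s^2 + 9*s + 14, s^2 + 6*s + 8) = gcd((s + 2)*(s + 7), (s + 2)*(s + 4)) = s + 2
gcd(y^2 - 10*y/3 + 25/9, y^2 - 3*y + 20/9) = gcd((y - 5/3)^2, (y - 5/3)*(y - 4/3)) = y - 5/3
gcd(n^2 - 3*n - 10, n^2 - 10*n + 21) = 1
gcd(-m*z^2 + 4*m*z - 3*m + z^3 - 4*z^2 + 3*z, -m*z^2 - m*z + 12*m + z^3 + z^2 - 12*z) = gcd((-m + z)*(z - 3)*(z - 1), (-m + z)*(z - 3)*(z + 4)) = -m*z + 3*m + z^2 - 3*z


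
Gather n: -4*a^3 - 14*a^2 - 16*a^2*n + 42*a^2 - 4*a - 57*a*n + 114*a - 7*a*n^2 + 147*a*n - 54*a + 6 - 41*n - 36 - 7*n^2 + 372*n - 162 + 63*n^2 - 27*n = -4*a^3 + 28*a^2 + 56*a + n^2*(56 - 7*a) + n*(-16*a^2 + 90*a + 304) - 192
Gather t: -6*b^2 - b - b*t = -6*b^2 - b*t - b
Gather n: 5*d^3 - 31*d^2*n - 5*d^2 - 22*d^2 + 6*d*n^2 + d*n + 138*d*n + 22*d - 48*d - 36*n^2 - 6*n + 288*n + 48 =5*d^3 - 27*d^2 - 26*d + n^2*(6*d - 36) + n*(-31*d^2 + 139*d + 282) + 48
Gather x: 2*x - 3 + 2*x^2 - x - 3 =2*x^2 + x - 6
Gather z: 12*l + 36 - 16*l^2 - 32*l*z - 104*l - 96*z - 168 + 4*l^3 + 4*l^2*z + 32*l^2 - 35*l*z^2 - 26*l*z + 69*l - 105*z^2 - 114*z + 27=4*l^3 + 16*l^2 - 23*l + z^2*(-35*l - 105) + z*(4*l^2 - 58*l - 210) - 105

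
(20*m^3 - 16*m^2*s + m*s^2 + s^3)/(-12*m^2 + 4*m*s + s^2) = (-10*m^2 + 3*m*s + s^2)/(6*m + s)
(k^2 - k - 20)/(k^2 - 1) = (k^2 - k - 20)/(k^2 - 1)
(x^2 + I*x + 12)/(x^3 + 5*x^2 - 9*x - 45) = (x^2 + I*x + 12)/(x^3 + 5*x^2 - 9*x - 45)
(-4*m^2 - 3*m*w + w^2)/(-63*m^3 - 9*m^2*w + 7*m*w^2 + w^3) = (4*m^2 + 3*m*w - w^2)/(63*m^3 + 9*m^2*w - 7*m*w^2 - w^3)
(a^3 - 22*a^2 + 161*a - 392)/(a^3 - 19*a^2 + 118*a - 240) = (a^2 - 14*a + 49)/(a^2 - 11*a + 30)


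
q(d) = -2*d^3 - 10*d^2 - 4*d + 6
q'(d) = -6*d^2 - 20*d - 4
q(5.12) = -545.06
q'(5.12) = -263.69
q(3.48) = -213.31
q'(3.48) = -146.26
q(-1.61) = -5.13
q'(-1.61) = 12.65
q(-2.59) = -15.97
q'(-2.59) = 7.55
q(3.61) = -232.85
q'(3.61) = -154.39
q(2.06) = -62.16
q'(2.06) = -70.66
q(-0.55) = 5.51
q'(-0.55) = 5.18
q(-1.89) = -8.66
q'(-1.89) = 12.37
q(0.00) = 6.00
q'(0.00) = -4.00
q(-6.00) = 102.00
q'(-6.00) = -100.00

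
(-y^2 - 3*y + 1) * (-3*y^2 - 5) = 3*y^4 + 9*y^3 + 2*y^2 + 15*y - 5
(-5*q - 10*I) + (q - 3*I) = -4*q - 13*I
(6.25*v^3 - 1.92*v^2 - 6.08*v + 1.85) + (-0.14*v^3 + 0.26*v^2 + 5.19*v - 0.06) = 6.11*v^3 - 1.66*v^2 - 0.89*v + 1.79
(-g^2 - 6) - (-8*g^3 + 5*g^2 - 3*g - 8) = 8*g^3 - 6*g^2 + 3*g + 2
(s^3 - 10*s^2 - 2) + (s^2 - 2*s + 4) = s^3 - 9*s^2 - 2*s + 2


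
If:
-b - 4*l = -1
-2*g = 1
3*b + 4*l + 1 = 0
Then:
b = -1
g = -1/2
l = 1/2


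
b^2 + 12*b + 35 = (b + 5)*(b + 7)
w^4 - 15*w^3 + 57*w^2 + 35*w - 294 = (w - 7)^2*(w - 3)*(w + 2)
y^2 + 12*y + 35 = (y + 5)*(y + 7)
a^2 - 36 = (a - 6)*(a + 6)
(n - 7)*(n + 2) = n^2 - 5*n - 14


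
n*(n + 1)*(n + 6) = n^3 + 7*n^2 + 6*n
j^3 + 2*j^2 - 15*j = j*(j - 3)*(j + 5)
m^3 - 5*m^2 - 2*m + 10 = (m - 5)*(m - sqrt(2))*(m + sqrt(2))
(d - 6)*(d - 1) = d^2 - 7*d + 6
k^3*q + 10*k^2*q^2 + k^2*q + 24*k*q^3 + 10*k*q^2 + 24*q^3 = (k + 4*q)*(k + 6*q)*(k*q + q)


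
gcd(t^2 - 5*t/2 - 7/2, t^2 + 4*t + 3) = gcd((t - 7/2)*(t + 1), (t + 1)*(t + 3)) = t + 1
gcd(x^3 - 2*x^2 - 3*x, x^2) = x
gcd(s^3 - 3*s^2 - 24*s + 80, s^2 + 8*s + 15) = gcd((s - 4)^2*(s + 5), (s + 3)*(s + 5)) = s + 5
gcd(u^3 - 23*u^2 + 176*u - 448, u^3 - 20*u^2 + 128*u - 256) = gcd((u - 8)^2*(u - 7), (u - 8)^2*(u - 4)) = u^2 - 16*u + 64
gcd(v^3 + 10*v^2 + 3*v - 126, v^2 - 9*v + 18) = v - 3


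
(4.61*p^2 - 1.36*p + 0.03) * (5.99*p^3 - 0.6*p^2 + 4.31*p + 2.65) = 27.6139*p^5 - 10.9124*p^4 + 20.8648*p^3 + 6.3369*p^2 - 3.4747*p + 0.0795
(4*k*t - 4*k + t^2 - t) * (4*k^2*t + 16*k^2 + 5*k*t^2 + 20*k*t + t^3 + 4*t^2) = 16*k^3*t^2 + 48*k^3*t - 64*k^3 + 24*k^2*t^3 + 72*k^2*t^2 - 96*k^2*t + 9*k*t^4 + 27*k*t^3 - 36*k*t^2 + t^5 + 3*t^4 - 4*t^3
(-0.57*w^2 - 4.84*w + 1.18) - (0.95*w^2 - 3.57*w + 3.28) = -1.52*w^2 - 1.27*w - 2.1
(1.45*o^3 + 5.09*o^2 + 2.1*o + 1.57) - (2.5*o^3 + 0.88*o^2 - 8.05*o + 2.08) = -1.05*o^3 + 4.21*o^2 + 10.15*o - 0.51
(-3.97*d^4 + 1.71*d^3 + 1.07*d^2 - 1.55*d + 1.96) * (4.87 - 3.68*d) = 14.6096*d^5 - 25.6267*d^4 + 4.3901*d^3 + 10.9149*d^2 - 14.7613*d + 9.5452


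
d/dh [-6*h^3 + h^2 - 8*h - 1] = -18*h^2 + 2*h - 8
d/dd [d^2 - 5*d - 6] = 2*d - 5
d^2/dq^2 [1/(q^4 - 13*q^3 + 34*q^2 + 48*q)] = 2*(q*(-6*q^2 + 39*q - 34)*(q^3 - 13*q^2 + 34*q + 48) + (4*q^3 - 39*q^2 + 68*q + 48)^2)/(q^3*(q^3 - 13*q^2 + 34*q + 48)^3)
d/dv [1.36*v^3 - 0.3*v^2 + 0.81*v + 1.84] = 4.08*v^2 - 0.6*v + 0.81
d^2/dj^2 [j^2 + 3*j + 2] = 2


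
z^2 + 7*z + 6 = (z + 1)*(z + 6)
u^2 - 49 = (u - 7)*(u + 7)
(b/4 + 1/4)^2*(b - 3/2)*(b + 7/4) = b^4/16 + 9*b^3/64 - 9*b^2/128 - 5*b/16 - 21/128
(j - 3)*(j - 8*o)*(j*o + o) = j^3*o - 8*j^2*o^2 - 2*j^2*o + 16*j*o^2 - 3*j*o + 24*o^2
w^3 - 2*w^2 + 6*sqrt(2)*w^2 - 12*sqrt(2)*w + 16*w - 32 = (w - 2)*(w + 2*sqrt(2))*(w + 4*sqrt(2))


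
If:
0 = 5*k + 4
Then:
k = -4/5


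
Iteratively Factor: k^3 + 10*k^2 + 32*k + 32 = (k + 4)*(k^2 + 6*k + 8) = (k + 2)*(k + 4)*(k + 4)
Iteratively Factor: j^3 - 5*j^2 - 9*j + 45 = (j + 3)*(j^2 - 8*j + 15) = (j - 5)*(j + 3)*(j - 3)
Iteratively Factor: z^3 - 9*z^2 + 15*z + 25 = (z - 5)*(z^2 - 4*z - 5) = (z - 5)^2*(z + 1)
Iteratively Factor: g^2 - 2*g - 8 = (g + 2)*(g - 4)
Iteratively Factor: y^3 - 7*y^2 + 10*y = (y - 5)*(y^2 - 2*y) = y*(y - 5)*(y - 2)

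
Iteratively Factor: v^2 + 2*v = (v + 2)*(v)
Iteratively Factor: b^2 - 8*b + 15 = (b - 5)*(b - 3)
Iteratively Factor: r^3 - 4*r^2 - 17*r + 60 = (r + 4)*(r^2 - 8*r + 15) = (r - 3)*(r + 4)*(r - 5)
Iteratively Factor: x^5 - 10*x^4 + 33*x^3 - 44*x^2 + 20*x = (x - 5)*(x^4 - 5*x^3 + 8*x^2 - 4*x) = (x - 5)*(x - 1)*(x^3 - 4*x^2 + 4*x) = (x - 5)*(x - 2)*(x - 1)*(x^2 - 2*x) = x*(x - 5)*(x - 2)*(x - 1)*(x - 2)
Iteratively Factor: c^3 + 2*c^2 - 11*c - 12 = (c + 4)*(c^2 - 2*c - 3) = (c - 3)*(c + 4)*(c + 1)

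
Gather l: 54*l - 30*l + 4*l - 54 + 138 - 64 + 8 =28*l + 28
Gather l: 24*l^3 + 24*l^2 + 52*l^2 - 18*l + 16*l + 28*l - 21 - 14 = 24*l^3 + 76*l^2 + 26*l - 35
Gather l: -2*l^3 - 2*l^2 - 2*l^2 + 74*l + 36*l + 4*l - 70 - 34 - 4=-2*l^3 - 4*l^2 + 114*l - 108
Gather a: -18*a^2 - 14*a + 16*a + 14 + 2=-18*a^2 + 2*a + 16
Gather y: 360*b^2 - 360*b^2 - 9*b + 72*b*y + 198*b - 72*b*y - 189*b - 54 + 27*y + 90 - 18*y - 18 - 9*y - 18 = 0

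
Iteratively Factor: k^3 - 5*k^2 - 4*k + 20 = (k - 2)*(k^2 - 3*k - 10) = (k - 2)*(k + 2)*(k - 5)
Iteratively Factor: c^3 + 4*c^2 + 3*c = (c + 1)*(c^2 + 3*c) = c*(c + 1)*(c + 3)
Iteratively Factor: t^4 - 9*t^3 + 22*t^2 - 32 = (t - 2)*(t^3 - 7*t^2 + 8*t + 16) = (t - 4)*(t - 2)*(t^2 - 3*t - 4) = (t - 4)^2*(t - 2)*(t + 1)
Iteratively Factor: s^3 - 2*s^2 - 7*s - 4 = (s + 1)*(s^2 - 3*s - 4) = (s + 1)^2*(s - 4)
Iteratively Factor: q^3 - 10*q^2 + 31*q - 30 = (q - 3)*(q^2 - 7*q + 10) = (q - 5)*(q - 3)*(q - 2)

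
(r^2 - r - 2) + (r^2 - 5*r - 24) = 2*r^2 - 6*r - 26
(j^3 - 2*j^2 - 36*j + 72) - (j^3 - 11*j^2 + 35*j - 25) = 9*j^2 - 71*j + 97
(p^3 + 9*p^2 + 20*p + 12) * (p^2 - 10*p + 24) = p^5 - p^4 - 46*p^3 + 28*p^2 + 360*p + 288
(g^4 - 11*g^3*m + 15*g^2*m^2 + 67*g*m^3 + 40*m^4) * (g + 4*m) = g^5 - 7*g^4*m - 29*g^3*m^2 + 127*g^2*m^3 + 308*g*m^4 + 160*m^5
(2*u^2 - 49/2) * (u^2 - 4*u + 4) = 2*u^4 - 8*u^3 - 33*u^2/2 + 98*u - 98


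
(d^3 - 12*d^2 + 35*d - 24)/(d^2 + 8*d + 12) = (d^3 - 12*d^2 + 35*d - 24)/(d^2 + 8*d + 12)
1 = 1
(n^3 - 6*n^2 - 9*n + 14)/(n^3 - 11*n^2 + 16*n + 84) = (n - 1)/(n - 6)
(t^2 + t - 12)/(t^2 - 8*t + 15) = (t + 4)/(t - 5)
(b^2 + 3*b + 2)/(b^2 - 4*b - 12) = (b + 1)/(b - 6)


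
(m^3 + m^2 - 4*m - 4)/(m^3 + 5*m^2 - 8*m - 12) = (m + 2)/(m + 6)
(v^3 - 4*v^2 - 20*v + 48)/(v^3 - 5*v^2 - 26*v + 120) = (v^2 + 2*v - 8)/(v^2 + v - 20)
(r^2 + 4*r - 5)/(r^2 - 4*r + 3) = (r + 5)/(r - 3)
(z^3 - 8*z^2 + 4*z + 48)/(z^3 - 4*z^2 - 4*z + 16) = (z - 6)/(z - 2)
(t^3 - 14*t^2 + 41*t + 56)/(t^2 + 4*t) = (t^3 - 14*t^2 + 41*t + 56)/(t*(t + 4))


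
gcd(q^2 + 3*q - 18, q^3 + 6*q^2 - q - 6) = q + 6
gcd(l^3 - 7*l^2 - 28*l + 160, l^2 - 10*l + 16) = l - 8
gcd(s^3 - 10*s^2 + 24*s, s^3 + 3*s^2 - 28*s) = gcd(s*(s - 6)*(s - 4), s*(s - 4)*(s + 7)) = s^2 - 4*s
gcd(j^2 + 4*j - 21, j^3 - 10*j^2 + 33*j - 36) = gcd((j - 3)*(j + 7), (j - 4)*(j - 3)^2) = j - 3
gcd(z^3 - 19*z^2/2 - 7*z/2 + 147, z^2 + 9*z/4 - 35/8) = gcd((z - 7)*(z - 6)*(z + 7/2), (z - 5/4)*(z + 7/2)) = z + 7/2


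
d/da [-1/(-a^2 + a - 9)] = (1 - 2*a)/(a^2 - a + 9)^2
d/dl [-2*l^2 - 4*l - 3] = -4*l - 4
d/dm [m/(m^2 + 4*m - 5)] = (m^2 - 2*m*(m + 2) + 4*m - 5)/(m^2 + 4*m - 5)^2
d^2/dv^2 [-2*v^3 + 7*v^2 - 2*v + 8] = 14 - 12*v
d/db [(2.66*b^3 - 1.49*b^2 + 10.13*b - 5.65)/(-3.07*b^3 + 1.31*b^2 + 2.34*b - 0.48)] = (-1.0897*b^4 + 74.647*b^3 - 72.6238*b^2 + 16.2334*b + 8.3586)/(9.4249*b^6 - 8.0434*b^5 - 12.6515*b^4 + 9.078*b^3 + 4.218*b^2 - 2.2464*b + 0.2304)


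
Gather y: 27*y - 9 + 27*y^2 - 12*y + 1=27*y^2 + 15*y - 8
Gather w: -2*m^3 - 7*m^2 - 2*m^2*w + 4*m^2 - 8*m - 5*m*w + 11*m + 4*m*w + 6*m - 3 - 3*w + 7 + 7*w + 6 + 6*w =-2*m^3 - 3*m^2 + 9*m + w*(-2*m^2 - m + 10) + 10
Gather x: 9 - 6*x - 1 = 8 - 6*x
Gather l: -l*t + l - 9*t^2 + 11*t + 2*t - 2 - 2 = l*(1 - t) - 9*t^2 + 13*t - 4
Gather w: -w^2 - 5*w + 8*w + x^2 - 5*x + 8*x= -w^2 + 3*w + x^2 + 3*x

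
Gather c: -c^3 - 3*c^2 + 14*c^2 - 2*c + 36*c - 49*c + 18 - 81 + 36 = -c^3 + 11*c^2 - 15*c - 27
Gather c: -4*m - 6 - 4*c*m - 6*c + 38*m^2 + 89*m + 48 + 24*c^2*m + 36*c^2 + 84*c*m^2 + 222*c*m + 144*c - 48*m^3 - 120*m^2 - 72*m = c^2*(24*m + 36) + c*(84*m^2 + 218*m + 138) - 48*m^3 - 82*m^2 + 13*m + 42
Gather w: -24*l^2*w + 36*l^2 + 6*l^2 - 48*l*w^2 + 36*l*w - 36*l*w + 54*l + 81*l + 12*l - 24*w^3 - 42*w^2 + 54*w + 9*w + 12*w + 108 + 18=42*l^2 + 147*l - 24*w^3 + w^2*(-48*l - 42) + w*(75 - 24*l^2) + 126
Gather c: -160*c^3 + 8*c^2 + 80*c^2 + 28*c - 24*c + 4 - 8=-160*c^3 + 88*c^2 + 4*c - 4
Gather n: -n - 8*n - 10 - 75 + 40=-9*n - 45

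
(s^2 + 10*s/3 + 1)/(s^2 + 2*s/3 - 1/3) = (3*s^2 + 10*s + 3)/(3*s^2 + 2*s - 1)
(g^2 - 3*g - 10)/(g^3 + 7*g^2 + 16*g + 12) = (g - 5)/(g^2 + 5*g + 6)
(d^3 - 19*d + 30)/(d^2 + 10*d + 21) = (d^3 - 19*d + 30)/(d^2 + 10*d + 21)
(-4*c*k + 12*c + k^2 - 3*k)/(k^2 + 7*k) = (-4*c*k + 12*c + k^2 - 3*k)/(k*(k + 7))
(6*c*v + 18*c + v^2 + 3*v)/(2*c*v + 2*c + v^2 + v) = (6*c*v + 18*c + v^2 + 3*v)/(2*c*v + 2*c + v^2 + v)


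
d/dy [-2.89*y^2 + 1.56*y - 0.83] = 1.56 - 5.78*y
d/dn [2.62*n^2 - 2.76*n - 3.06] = 5.24*n - 2.76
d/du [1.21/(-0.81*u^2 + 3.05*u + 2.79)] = (1.9602*u - 3.6905)/(-0.81*u^2 + 3.05*u + 2.79)^2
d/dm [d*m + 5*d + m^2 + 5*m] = d + 2*m + 5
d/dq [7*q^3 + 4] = 21*q^2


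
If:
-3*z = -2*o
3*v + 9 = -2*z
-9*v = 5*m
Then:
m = 6*z/5 + 27/5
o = 3*z/2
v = -2*z/3 - 3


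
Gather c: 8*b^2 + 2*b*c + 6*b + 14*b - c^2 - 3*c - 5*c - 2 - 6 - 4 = 8*b^2 + 20*b - c^2 + c*(2*b - 8) - 12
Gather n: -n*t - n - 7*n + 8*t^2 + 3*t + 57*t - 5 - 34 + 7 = n*(-t - 8) + 8*t^2 + 60*t - 32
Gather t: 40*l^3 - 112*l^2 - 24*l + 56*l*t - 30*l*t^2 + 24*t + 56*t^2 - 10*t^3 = 40*l^3 - 112*l^2 - 24*l - 10*t^3 + t^2*(56 - 30*l) + t*(56*l + 24)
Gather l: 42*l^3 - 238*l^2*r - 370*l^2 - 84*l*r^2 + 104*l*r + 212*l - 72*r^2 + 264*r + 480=42*l^3 + l^2*(-238*r - 370) + l*(-84*r^2 + 104*r + 212) - 72*r^2 + 264*r + 480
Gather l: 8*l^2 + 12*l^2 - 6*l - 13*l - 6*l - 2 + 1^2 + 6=20*l^2 - 25*l + 5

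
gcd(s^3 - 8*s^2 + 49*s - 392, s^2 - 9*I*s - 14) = s - 7*I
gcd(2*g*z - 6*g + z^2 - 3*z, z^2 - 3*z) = z - 3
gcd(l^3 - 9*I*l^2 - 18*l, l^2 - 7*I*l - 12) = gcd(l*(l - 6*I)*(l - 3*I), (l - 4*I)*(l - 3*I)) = l - 3*I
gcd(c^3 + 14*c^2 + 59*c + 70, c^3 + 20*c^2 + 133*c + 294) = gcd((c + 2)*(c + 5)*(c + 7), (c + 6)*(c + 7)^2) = c + 7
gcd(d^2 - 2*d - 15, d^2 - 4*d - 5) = d - 5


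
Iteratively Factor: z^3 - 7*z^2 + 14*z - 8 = (z - 2)*(z^2 - 5*z + 4) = (z - 4)*(z - 2)*(z - 1)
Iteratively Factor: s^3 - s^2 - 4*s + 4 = (s - 2)*(s^2 + s - 2) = (s - 2)*(s - 1)*(s + 2)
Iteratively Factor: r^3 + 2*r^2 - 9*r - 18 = (r - 3)*(r^2 + 5*r + 6) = (r - 3)*(r + 2)*(r + 3)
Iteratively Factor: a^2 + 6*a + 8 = (a + 2)*(a + 4)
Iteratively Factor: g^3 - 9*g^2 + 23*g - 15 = (g - 1)*(g^2 - 8*g + 15) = (g - 3)*(g - 1)*(g - 5)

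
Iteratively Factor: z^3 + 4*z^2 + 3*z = (z + 3)*(z^2 + z) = (z + 1)*(z + 3)*(z)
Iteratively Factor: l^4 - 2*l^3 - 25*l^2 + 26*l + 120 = (l - 3)*(l^3 + l^2 - 22*l - 40) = (l - 3)*(l + 4)*(l^2 - 3*l - 10) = (l - 3)*(l + 2)*(l + 4)*(l - 5)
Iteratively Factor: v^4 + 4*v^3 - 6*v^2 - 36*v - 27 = (v - 3)*(v^3 + 7*v^2 + 15*v + 9) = (v - 3)*(v + 1)*(v^2 + 6*v + 9) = (v - 3)*(v + 1)*(v + 3)*(v + 3)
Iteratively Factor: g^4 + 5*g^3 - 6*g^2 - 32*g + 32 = (g - 2)*(g^3 + 7*g^2 + 8*g - 16) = (g - 2)*(g + 4)*(g^2 + 3*g - 4) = (g - 2)*(g - 1)*(g + 4)*(g + 4)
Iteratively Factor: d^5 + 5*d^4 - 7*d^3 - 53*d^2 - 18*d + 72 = (d + 2)*(d^4 + 3*d^3 - 13*d^2 - 27*d + 36) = (d + 2)*(d + 3)*(d^3 - 13*d + 12) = (d + 2)*(d + 3)*(d + 4)*(d^2 - 4*d + 3) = (d - 1)*(d + 2)*(d + 3)*(d + 4)*(d - 3)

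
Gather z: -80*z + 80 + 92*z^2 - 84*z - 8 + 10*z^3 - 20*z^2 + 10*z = 10*z^3 + 72*z^2 - 154*z + 72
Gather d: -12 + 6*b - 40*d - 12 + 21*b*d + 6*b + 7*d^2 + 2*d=12*b + 7*d^2 + d*(21*b - 38) - 24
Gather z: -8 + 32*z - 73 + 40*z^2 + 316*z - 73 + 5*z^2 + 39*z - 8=45*z^2 + 387*z - 162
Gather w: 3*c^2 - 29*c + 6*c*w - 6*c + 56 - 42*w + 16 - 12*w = 3*c^2 - 35*c + w*(6*c - 54) + 72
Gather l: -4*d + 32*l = -4*d + 32*l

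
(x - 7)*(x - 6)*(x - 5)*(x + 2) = x^4 - 16*x^3 + 71*x^2 + 4*x - 420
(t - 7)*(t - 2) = t^2 - 9*t + 14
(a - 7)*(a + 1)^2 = a^3 - 5*a^2 - 13*a - 7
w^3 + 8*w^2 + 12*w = w*(w + 2)*(w + 6)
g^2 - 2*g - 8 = (g - 4)*(g + 2)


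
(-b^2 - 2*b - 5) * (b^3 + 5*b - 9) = -b^5 - 2*b^4 - 10*b^3 - b^2 - 7*b + 45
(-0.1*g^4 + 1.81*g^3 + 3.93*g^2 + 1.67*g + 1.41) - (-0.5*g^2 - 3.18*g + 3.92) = -0.1*g^4 + 1.81*g^3 + 4.43*g^2 + 4.85*g - 2.51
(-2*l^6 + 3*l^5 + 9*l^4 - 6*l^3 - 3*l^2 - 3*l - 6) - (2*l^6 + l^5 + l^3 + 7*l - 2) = -4*l^6 + 2*l^5 + 9*l^4 - 7*l^3 - 3*l^2 - 10*l - 4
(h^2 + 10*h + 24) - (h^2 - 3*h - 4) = 13*h + 28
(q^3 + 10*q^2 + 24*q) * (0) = 0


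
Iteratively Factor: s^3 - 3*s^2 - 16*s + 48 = (s - 4)*(s^2 + s - 12) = (s - 4)*(s - 3)*(s + 4)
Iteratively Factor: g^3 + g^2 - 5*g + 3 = (g - 1)*(g^2 + 2*g - 3) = (g - 1)*(g + 3)*(g - 1)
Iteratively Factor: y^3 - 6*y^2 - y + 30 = (y - 5)*(y^2 - y - 6) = (y - 5)*(y - 3)*(y + 2)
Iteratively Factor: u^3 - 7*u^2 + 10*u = (u - 5)*(u^2 - 2*u) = (u - 5)*(u - 2)*(u)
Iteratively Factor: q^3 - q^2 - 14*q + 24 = (q - 3)*(q^2 + 2*q - 8) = (q - 3)*(q + 4)*(q - 2)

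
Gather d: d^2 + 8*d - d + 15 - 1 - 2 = d^2 + 7*d + 12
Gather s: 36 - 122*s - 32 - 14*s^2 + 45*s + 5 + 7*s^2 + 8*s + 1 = -7*s^2 - 69*s + 10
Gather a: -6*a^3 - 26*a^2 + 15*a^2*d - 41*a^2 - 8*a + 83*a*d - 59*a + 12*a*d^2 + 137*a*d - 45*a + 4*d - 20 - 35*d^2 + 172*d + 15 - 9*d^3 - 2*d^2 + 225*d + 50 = -6*a^3 + a^2*(15*d - 67) + a*(12*d^2 + 220*d - 112) - 9*d^3 - 37*d^2 + 401*d + 45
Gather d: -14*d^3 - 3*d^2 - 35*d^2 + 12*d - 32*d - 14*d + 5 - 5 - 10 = -14*d^3 - 38*d^2 - 34*d - 10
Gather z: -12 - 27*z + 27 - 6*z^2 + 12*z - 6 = -6*z^2 - 15*z + 9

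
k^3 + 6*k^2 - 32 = (k - 2)*(k + 4)^2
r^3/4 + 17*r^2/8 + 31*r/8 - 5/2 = (r/4 + 1)*(r - 1/2)*(r + 5)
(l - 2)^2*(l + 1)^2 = l^4 - 2*l^3 - 3*l^2 + 4*l + 4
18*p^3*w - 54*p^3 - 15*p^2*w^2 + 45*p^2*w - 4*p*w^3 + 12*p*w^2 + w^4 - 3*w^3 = (-6*p + w)*(-p + w)*(3*p + w)*(w - 3)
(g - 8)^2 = g^2 - 16*g + 64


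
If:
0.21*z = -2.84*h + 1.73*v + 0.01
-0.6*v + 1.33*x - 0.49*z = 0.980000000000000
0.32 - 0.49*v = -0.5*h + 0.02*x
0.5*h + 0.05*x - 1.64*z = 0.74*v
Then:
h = 1.05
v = 1.67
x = 1.35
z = -0.39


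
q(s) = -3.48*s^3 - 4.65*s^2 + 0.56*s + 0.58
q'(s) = -10.44*s^2 - 9.3*s + 0.56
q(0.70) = -2.50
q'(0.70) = -11.07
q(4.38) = -378.59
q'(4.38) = -240.46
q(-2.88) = 43.53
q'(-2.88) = -59.25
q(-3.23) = 67.53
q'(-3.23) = -78.32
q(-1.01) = -1.14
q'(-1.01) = -0.70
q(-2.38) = 19.82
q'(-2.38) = -36.44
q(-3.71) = 112.20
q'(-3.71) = -108.63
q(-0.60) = -0.68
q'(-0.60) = 2.38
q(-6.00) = 581.50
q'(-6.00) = -319.48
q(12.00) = -6675.74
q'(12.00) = -1614.40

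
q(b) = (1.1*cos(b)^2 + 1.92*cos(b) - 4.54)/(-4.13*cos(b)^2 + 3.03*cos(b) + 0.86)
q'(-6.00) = 1604.76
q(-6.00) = 43.99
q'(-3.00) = 0.23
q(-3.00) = 0.87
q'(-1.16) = 1.37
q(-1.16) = -2.55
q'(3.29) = 0.24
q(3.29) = 0.87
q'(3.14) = -0.00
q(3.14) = 0.85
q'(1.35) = -4.53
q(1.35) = -3.07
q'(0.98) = 0.48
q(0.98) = -2.47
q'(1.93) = -53.61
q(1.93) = 7.10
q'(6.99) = 5.56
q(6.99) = -3.15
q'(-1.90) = 87.50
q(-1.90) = 9.15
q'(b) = (-8.26*sin(b)*cos(b) + 3.03*sin(b))*(1.1*cos(b)^2 + 1.92*cos(b) - 4.54)/(-4.13*cos(b)^2 + 3.03*cos(b) + 0.86)^2 + (-2.2*sin(b)*cos(b) - 1.92*sin(b))/(-4.13*cos(b)^2 + 3.03*cos(b) + 0.86) = (-11.2626*cos(b)^2 + 35.6084*cos(b) - 15.4074)*sin(b)/(17.0569*cos(b)^4 - 25.0278*cos(b)^3 + 2.0773*cos(b)^2 + 5.2116*cos(b) + 0.7396)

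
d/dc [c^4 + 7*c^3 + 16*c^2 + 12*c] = 4*c^3 + 21*c^2 + 32*c + 12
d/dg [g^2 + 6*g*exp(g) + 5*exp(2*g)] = 6*g*exp(g) + 2*g + 10*exp(2*g) + 6*exp(g)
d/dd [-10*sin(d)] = -10*cos(d)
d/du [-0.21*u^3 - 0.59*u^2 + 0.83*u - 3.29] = -0.63*u^2 - 1.18*u + 0.83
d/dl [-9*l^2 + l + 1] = 1 - 18*l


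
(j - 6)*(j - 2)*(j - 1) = j^3 - 9*j^2 + 20*j - 12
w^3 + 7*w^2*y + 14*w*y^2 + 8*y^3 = (w + y)*(w + 2*y)*(w + 4*y)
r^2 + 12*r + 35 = (r + 5)*(r + 7)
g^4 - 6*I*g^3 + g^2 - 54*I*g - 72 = (g - 4*I)*(g - 3*I)*(g - 2*I)*(g + 3*I)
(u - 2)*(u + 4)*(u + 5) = u^3 + 7*u^2 + 2*u - 40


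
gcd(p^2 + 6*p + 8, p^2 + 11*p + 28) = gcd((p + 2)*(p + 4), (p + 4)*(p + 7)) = p + 4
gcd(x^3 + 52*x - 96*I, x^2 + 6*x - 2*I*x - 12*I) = x - 2*I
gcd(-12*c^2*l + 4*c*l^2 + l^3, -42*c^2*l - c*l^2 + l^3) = 6*c*l + l^2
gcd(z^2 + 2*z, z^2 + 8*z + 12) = z + 2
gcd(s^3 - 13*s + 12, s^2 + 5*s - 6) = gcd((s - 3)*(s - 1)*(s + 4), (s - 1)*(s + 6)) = s - 1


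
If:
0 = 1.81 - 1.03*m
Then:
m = 1.76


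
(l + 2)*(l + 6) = l^2 + 8*l + 12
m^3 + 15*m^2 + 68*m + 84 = (m + 2)*(m + 6)*(m + 7)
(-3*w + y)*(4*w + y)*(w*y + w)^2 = -12*w^4*y^2 - 24*w^4*y - 12*w^4 + w^3*y^3 + 2*w^3*y^2 + w^3*y + w^2*y^4 + 2*w^2*y^3 + w^2*y^2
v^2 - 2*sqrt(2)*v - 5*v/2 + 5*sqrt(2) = (v - 5/2)*(v - 2*sqrt(2))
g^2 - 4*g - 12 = (g - 6)*(g + 2)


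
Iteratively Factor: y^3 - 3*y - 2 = (y + 1)*(y^2 - y - 2) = (y + 1)^2*(y - 2)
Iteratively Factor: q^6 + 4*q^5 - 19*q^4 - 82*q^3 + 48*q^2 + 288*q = (q + 4)*(q^5 - 19*q^3 - 6*q^2 + 72*q) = q*(q + 4)*(q^4 - 19*q^2 - 6*q + 72) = q*(q - 2)*(q + 4)*(q^3 + 2*q^2 - 15*q - 36) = q*(q - 2)*(q + 3)*(q + 4)*(q^2 - q - 12) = q*(q - 2)*(q + 3)^2*(q + 4)*(q - 4)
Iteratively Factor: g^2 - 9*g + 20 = (g - 5)*(g - 4)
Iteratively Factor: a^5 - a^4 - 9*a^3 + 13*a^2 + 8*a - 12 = (a + 3)*(a^4 - 4*a^3 + 3*a^2 + 4*a - 4) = (a - 1)*(a + 3)*(a^3 - 3*a^2 + 4) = (a - 2)*(a - 1)*(a + 3)*(a^2 - a - 2) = (a - 2)^2*(a - 1)*(a + 3)*(a + 1)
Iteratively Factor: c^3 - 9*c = (c + 3)*(c^2 - 3*c) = (c - 3)*(c + 3)*(c)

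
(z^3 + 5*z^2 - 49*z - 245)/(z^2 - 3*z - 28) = (z^2 + 12*z + 35)/(z + 4)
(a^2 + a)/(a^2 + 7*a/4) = 4*(a + 1)/(4*a + 7)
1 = 1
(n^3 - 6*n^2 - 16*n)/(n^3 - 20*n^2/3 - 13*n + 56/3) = 3*n*(n + 2)/(3*n^2 + 4*n - 7)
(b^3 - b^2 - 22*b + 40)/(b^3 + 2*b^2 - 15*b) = (b^2 - 6*b + 8)/(b*(b - 3))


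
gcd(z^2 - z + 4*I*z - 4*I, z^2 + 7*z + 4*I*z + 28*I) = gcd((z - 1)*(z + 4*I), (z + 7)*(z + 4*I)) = z + 4*I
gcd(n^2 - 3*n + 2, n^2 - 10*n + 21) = 1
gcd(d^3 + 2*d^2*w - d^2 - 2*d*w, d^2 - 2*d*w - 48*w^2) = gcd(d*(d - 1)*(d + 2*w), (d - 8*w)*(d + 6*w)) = 1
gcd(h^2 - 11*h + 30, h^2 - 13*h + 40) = h - 5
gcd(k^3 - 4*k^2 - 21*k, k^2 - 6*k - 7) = k - 7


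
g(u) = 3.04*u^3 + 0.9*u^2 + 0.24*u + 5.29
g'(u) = 9.12*u^2 + 1.8*u + 0.24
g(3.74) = 177.81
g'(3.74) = 134.54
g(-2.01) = -16.24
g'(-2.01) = 33.47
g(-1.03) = 2.68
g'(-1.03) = 8.06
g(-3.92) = -164.94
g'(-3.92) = 133.33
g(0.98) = 9.25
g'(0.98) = 10.76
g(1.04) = 9.93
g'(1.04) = 11.98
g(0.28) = 5.49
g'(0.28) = 1.46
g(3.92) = 203.18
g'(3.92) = 147.44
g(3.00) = 96.19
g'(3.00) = 87.72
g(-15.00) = -10055.81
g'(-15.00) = 2025.24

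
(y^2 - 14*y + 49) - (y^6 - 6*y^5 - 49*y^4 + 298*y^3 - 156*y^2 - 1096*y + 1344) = -y^6 + 6*y^5 + 49*y^4 - 298*y^3 + 157*y^2 + 1082*y - 1295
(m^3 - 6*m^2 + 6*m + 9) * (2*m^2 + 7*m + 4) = 2*m^5 - 5*m^4 - 26*m^3 + 36*m^2 + 87*m + 36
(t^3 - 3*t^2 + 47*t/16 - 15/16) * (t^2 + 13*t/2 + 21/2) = t^5 + 7*t^4/2 - 97*t^3/16 - 427*t^2/32 + 99*t/4 - 315/32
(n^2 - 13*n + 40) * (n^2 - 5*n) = n^4 - 18*n^3 + 105*n^2 - 200*n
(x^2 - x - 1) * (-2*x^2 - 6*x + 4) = -2*x^4 - 4*x^3 + 12*x^2 + 2*x - 4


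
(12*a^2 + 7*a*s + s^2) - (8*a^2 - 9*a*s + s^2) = 4*a^2 + 16*a*s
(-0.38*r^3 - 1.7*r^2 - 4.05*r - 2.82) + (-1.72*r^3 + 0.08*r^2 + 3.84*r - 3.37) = -2.1*r^3 - 1.62*r^2 - 0.21*r - 6.19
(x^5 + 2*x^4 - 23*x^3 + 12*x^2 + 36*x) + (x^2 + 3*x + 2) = x^5 + 2*x^4 - 23*x^3 + 13*x^2 + 39*x + 2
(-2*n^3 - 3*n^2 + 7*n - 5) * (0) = 0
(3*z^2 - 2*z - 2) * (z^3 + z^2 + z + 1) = 3*z^5 + z^4 - z^3 - z^2 - 4*z - 2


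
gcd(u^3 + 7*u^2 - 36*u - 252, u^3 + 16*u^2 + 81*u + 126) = u^2 + 13*u + 42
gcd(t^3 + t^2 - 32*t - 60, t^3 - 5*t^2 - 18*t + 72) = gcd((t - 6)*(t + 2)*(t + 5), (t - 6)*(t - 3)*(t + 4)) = t - 6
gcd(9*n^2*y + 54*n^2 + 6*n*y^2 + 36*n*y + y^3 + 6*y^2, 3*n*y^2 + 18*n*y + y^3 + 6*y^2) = 3*n*y + 18*n + y^2 + 6*y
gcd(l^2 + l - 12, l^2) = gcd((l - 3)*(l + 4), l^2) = 1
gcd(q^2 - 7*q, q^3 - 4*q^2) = q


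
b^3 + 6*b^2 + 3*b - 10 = (b - 1)*(b + 2)*(b + 5)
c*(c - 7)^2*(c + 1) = c^4 - 13*c^3 + 35*c^2 + 49*c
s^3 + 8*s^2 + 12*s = s*(s + 2)*(s + 6)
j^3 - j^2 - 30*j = j*(j - 6)*(j + 5)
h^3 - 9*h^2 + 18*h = h*(h - 6)*(h - 3)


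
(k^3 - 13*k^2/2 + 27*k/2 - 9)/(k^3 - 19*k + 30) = (k - 3/2)/(k + 5)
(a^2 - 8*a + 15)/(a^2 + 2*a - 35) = (a - 3)/(a + 7)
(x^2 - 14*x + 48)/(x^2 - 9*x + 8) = (x - 6)/(x - 1)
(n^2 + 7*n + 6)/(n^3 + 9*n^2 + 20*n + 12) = 1/(n + 2)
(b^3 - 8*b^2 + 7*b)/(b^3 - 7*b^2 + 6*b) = (b - 7)/(b - 6)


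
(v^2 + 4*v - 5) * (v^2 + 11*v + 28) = v^4 + 15*v^3 + 67*v^2 + 57*v - 140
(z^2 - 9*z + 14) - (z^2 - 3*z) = 14 - 6*z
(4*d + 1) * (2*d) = 8*d^2 + 2*d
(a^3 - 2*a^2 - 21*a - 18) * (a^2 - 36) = a^5 - 2*a^4 - 57*a^3 + 54*a^2 + 756*a + 648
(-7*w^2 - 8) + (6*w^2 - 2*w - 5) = -w^2 - 2*w - 13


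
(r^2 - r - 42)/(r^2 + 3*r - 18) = (r - 7)/(r - 3)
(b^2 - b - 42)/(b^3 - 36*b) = (b - 7)/(b*(b - 6))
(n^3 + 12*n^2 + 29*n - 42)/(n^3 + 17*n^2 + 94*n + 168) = (n - 1)/(n + 4)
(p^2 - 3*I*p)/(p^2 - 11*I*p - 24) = p/(p - 8*I)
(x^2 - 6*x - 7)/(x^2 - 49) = (x + 1)/(x + 7)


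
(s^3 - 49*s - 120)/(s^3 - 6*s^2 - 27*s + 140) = (s^2 - 5*s - 24)/(s^2 - 11*s + 28)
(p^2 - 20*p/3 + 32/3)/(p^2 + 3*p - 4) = (3*p^2 - 20*p + 32)/(3*(p^2 + 3*p - 4))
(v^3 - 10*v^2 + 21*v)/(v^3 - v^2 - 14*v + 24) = v*(v - 7)/(v^2 + 2*v - 8)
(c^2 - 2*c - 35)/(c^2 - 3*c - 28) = (c + 5)/(c + 4)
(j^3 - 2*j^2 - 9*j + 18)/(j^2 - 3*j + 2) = (j^2 - 9)/(j - 1)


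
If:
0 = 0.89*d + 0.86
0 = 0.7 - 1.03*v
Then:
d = -0.97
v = 0.68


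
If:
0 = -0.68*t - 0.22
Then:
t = -0.32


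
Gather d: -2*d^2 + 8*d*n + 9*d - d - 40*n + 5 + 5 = -2*d^2 + d*(8*n + 8) - 40*n + 10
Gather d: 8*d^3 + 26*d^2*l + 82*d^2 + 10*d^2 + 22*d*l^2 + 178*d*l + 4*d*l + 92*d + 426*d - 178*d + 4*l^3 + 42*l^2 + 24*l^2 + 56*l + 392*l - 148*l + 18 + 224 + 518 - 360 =8*d^3 + d^2*(26*l + 92) + d*(22*l^2 + 182*l + 340) + 4*l^3 + 66*l^2 + 300*l + 400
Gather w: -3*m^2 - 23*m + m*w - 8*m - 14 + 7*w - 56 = -3*m^2 - 31*m + w*(m + 7) - 70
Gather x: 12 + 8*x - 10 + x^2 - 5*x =x^2 + 3*x + 2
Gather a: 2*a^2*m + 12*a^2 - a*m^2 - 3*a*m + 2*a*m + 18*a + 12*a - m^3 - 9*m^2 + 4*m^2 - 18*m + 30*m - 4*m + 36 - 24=a^2*(2*m + 12) + a*(-m^2 - m + 30) - m^3 - 5*m^2 + 8*m + 12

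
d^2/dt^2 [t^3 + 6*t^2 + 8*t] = 6*t + 12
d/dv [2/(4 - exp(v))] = 2*exp(v)/(exp(v) - 4)^2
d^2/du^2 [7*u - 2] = 0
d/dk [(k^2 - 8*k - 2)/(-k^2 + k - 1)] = (-7*k^2 - 6*k + 10)/(k^4 - 2*k^3 + 3*k^2 - 2*k + 1)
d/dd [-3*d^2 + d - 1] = 1 - 6*d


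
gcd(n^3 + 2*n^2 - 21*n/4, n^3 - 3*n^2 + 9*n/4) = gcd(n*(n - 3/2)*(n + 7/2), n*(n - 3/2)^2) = n^2 - 3*n/2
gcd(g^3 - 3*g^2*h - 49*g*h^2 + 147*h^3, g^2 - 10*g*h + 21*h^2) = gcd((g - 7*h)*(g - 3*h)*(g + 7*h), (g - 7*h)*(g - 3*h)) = g^2 - 10*g*h + 21*h^2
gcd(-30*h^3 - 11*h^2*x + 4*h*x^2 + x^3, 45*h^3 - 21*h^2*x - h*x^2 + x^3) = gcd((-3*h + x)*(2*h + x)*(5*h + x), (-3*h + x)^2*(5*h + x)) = -15*h^2 + 2*h*x + x^2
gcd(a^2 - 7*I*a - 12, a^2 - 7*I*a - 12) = a^2 - 7*I*a - 12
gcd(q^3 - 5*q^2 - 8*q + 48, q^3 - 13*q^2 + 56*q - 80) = q^2 - 8*q + 16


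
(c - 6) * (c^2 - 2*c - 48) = c^3 - 8*c^2 - 36*c + 288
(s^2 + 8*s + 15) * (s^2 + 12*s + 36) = s^4 + 20*s^3 + 147*s^2 + 468*s + 540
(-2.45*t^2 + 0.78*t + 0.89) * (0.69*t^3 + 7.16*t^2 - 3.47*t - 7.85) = -1.6905*t^5 - 17.0038*t^4 + 14.7004*t^3 + 22.8983*t^2 - 9.2113*t - 6.9865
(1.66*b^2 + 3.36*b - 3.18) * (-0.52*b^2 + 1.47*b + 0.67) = -0.8632*b^4 + 0.693*b^3 + 7.705*b^2 - 2.4234*b - 2.1306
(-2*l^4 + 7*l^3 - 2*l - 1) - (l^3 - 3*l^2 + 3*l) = -2*l^4 + 6*l^3 + 3*l^2 - 5*l - 1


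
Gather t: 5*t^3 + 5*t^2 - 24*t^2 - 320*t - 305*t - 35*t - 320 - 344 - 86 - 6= 5*t^3 - 19*t^2 - 660*t - 756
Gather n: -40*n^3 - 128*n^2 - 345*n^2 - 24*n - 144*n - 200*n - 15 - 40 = -40*n^3 - 473*n^2 - 368*n - 55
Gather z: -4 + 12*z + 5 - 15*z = 1 - 3*z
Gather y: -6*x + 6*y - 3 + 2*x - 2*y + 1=-4*x + 4*y - 2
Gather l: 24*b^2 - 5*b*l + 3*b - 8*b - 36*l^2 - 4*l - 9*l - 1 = 24*b^2 - 5*b - 36*l^2 + l*(-5*b - 13) - 1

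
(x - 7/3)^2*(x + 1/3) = x^3 - 13*x^2/3 + 35*x/9 + 49/27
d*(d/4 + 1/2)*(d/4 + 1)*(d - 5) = d^4/16 + d^3/16 - 11*d^2/8 - 5*d/2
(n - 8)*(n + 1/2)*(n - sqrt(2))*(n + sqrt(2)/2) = n^4 - 15*n^3/2 - sqrt(2)*n^3/2 - 5*n^2 + 15*sqrt(2)*n^2/4 + 2*sqrt(2)*n + 15*n/2 + 4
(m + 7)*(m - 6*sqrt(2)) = m^2 - 6*sqrt(2)*m + 7*m - 42*sqrt(2)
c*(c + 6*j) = c^2 + 6*c*j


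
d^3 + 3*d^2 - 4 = (d - 1)*(d + 2)^2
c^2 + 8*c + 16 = (c + 4)^2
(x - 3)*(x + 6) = x^2 + 3*x - 18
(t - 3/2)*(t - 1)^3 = t^4 - 9*t^3/2 + 15*t^2/2 - 11*t/2 + 3/2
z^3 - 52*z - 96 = (z - 8)*(z + 2)*(z + 6)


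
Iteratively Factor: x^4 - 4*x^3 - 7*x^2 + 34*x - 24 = (x - 2)*(x^3 - 2*x^2 - 11*x + 12) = (x - 2)*(x - 1)*(x^2 - x - 12) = (x - 4)*(x - 2)*(x - 1)*(x + 3)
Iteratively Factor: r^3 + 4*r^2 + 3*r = (r + 3)*(r^2 + r) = (r + 1)*(r + 3)*(r)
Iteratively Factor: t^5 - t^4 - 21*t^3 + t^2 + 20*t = (t + 1)*(t^4 - 2*t^3 - 19*t^2 + 20*t) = (t - 1)*(t + 1)*(t^3 - t^2 - 20*t) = t*(t - 1)*(t + 1)*(t^2 - t - 20) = t*(t - 1)*(t + 1)*(t + 4)*(t - 5)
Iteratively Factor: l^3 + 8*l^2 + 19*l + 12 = (l + 1)*(l^2 + 7*l + 12) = (l + 1)*(l + 3)*(l + 4)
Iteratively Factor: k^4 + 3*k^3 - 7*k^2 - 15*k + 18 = (k - 2)*(k^3 + 5*k^2 + 3*k - 9) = (k - 2)*(k + 3)*(k^2 + 2*k - 3) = (k - 2)*(k - 1)*(k + 3)*(k + 3)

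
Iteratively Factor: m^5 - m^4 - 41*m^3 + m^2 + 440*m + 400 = (m - 5)*(m^4 + 4*m^3 - 21*m^2 - 104*m - 80) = (m - 5)*(m + 4)*(m^3 - 21*m - 20) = (m - 5)^2*(m + 4)*(m^2 + 5*m + 4) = (m - 5)^2*(m + 1)*(m + 4)*(m + 4)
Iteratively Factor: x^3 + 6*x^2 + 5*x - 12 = (x + 3)*(x^2 + 3*x - 4) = (x - 1)*(x + 3)*(x + 4)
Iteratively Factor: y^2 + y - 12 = (y + 4)*(y - 3)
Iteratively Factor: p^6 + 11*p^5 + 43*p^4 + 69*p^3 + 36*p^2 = (p + 3)*(p^5 + 8*p^4 + 19*p^3 + 12*p^2) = (p + 3)^2*(p^4 + 5*p^3 + 4*p^2) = (p + 3)^2*(p + 4)*(p^3 + p^2) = p*(p + 3)^2*(p + 4)*(p^2 + p) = p*(p + 1)*(p + 3)^2*(p + 4)*(p)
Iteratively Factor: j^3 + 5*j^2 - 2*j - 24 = (j + 4)*(j^2 + j - 6) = (j - 2)*(j + 4)*(j + 3)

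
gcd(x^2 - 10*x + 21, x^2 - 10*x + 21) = x^2 - 10*x + 21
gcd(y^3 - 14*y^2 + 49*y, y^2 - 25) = 1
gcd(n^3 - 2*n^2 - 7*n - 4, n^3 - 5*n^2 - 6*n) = n + 1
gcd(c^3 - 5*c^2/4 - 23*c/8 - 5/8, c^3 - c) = c + 1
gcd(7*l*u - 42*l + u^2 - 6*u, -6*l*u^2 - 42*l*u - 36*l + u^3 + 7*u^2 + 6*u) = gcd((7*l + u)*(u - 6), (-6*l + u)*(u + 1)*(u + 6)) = 1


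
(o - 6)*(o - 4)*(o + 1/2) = o^3 - 19*o^2/2 + 19*o + 12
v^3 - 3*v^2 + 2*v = v*(v - 2)*(v - 1)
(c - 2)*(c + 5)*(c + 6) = c^3 + 9*c^2 + 8*c - 60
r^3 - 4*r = r*(r - 2)*(r + 2)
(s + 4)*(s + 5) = s^2 + 9*s + 20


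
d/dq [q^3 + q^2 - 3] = q*(3*q + 2)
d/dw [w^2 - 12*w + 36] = 2*w - 12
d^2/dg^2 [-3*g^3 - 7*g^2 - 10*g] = -18*g - 14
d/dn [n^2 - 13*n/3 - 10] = 2*n - 13/3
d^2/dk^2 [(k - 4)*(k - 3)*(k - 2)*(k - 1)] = 12*k^2 - 60*k + 70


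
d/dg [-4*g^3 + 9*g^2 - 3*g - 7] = -12*g^2 + 18*g - 3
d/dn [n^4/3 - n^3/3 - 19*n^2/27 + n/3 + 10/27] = 4*n^3/3 - n^2 - 38*n/27 + 1/3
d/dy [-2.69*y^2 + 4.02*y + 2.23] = 4.02 - 5.38*y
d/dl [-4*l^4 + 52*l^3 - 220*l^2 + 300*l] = -16*l^3 + 156*l^2 - 440*l + 300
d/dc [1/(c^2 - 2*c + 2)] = 2*(1 - c)/(c^2 - 2*c + 2)^2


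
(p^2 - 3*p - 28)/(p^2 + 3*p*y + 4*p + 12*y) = (p - 7)/(p + 3*y)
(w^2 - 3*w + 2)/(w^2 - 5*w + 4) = (w - 2)/(w - 4)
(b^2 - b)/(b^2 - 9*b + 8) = b/(b - 8)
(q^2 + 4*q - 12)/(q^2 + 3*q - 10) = (q + 6)/(q + 5)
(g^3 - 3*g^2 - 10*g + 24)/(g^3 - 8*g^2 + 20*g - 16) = (g + 3)/(g - 2)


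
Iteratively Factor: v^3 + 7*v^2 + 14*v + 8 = (v + 1)*(v^2 + 6*v + 8) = (v + 1)*(v + 2)*(v + 4)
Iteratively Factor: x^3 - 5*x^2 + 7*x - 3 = (x - 3)*(x^2 - 2*x + 1) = (x - 3)*(x - 1)*(x - 1)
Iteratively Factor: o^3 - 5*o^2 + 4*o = (o)*(o^2 - 5*o + 4) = o*(o - 1)*(o - 4)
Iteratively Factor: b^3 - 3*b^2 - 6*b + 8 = (b - 1)*(b^2 - 2*b - 8) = (b - 4)*(b - 1)*(b + 2)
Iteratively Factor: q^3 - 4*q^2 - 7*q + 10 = (q - 1)*(q^2 - 3*q - 10) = (q - 1)*(q + 2)*(q - 5)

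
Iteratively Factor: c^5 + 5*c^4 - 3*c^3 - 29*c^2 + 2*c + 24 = (c - 1)*(c^4 + 6*c^3 + 3*c^2 - 26*c - 24) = (c - 1)*(c + 1)*(c^3 + 5*c^2 - 2*c - 24) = (c - 2)*(c - 1)*(c + 1)*(c^2 + 7*c + 12) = (c - 2)*(c - 1)*(c + 1)*(c + 4)*(c + 3)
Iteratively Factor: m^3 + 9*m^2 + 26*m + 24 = (m + 2)*(m^2 + 7*m + 12) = (m + 2)*(m + 3)*(m + 4)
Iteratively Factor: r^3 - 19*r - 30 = (r + 2)*(r^2 - 2*r - 15) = (r - 5)*(r + 2)*(r + 3)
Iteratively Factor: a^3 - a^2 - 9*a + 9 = (a - 1)*(a^2 - 9) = (a - 1)*(a + 3)*(a - 3)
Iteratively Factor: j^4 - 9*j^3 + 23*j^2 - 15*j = (j - 3)*(j^3 - 6*j^2 + 5*j) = j*(j - 3)*(j^2 - 6*j + 5) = j*(j - 5)*(j - 3)*(j - 1)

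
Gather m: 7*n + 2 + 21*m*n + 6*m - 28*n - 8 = m*(21*n + 6) - 21*n - 6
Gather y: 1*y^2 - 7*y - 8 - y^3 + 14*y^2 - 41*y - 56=-y^3 + 15*y^2 - 48*y - 64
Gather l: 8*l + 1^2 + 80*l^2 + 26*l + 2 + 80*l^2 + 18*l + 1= 160*l^2 + 52*l + 4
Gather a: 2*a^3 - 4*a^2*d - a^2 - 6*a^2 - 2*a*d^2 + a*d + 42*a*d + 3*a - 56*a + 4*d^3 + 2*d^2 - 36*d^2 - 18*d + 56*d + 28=2*a^3 + a^2*(-4*d - 7) + a*(-2*d^2 + 43*d - 53) + 4*d^3 - 34*d^2 + 38*d + 28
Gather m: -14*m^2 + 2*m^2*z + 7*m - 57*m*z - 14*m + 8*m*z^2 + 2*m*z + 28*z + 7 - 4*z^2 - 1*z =m^2*(2*z - 14) + m*(8*z^2 - 55*z - 7) - 4*z^2 + 27*z + 7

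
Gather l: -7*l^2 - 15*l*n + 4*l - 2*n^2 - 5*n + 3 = -7*l^2 + l*(4 - 15*n) - 2*n^2 - 5*n + 3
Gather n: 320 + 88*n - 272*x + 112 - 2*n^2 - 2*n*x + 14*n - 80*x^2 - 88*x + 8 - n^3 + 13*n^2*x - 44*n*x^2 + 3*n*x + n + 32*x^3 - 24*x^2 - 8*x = -n^3 + n^2*(13*x - 2) + n*(-44*x^2 + x + 103) + 32*x^3 - 104*x^2 - 368*x + 440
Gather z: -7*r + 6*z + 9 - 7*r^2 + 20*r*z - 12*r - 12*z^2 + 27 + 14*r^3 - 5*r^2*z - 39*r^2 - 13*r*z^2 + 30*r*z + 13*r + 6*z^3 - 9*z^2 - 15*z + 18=14*r^3 - 46*r^2 - 6*r + 6*z^3 + z^2*(-13*r - 21) + z*(-5*r^2 + 50*r - 9) + 54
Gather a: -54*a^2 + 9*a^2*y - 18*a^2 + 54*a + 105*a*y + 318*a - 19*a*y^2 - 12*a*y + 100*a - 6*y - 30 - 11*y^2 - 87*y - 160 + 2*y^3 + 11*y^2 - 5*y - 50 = a^2*(9*y - 72) + a*(-19*y^2 + 93*y + 472) + 2*y^3 - 98*y - 240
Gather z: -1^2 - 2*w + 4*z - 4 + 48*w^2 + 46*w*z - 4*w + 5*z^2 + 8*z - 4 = 48*w^2 - 6*w + 5*z^2 + z*(46*w + 12) - 9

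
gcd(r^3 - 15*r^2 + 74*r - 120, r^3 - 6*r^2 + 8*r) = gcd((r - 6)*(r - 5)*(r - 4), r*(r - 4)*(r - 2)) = r - 4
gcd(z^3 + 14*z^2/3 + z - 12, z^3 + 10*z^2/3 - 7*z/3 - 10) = z + 3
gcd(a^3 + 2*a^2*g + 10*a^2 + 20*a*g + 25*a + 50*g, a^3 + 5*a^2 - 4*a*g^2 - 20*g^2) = a^2 + 2*a*g + 5*a + 10*g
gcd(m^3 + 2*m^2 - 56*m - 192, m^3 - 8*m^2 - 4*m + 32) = m - 8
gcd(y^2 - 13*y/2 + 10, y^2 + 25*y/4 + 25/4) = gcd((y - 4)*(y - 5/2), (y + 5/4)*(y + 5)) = 1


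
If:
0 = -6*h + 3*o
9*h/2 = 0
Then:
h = 0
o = 0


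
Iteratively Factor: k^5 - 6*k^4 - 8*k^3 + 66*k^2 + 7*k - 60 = (k + 3)*(k^4 - 9*k^3 + 19*k^2 + 9*k - 20) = (k + 1)*(k + 3)*(k^3 - 10*k^2 + 29*k - 20) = (k - 1)*(k + 1)*(k + 3)*(k^2 - 9*k + 20) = (k - 5)*(k - 1)*(k + 1)*(k + 3)*(k - 4)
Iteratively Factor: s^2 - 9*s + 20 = (s - 4)*(s - 5)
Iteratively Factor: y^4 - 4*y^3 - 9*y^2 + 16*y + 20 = (y - 2)*(y^3 - 2*y^2 - 13*y - 10) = (y - 5)*(y - 2)*(y^2 + 3*y + 2) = (y - 5)*(y - 2)*(y + 2)*(y + 1)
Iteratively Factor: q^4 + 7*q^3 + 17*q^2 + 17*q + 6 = (q + 1)*(q^3 + 6*q^2 + 11*q + 6) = (q + 1)*(q + 2)*(q^2 + 4*q + 3) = (q + 1)*(q + 2)*(q + 3)*(q + 1)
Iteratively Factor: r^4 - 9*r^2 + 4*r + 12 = (r + 3)*(r^3 - 3*r^2 + 4) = (r + 1)*(r + 3)*(r^2 - 4*r + 4) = (r - 2)*(r + 1)*(r + 3)*(r - 2)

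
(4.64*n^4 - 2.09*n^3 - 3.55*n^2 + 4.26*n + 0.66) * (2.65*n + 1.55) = 12.296*n^5 + 1.6535*n^4 - 12.647*n^3 + 5.7865*n^2 + 8.352*n + 1.023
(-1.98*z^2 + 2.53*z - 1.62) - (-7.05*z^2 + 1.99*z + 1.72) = 5.07*z^2 + 0.54*z - 3.34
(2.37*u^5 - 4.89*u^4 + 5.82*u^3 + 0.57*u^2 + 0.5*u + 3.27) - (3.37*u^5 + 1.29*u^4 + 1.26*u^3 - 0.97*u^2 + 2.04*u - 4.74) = -1.0*u^5 - 6.18*u^4 + 4.56*u^3 + 1.54*u^2 - 1.54*u + 8.01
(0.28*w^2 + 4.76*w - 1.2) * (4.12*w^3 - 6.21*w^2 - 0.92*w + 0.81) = 1.1536*w^5 + 17.8724*w^4 - 34.7612*w^3 + 3.2996*w^2 + 4.9596*w - 0.972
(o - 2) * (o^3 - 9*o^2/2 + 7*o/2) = o^4 - 13*o^3/2 + 25*o^2/2 - 7*o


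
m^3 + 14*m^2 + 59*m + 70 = (m + 2)*(m + 5)*(m + 7)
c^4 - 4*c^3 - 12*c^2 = c^2*(c - 6)*(c + 2)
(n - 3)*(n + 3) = n^2 - 9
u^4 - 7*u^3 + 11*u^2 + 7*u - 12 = (u - 4)*(u - 3)*(u - 1)*(u + 1)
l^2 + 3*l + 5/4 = (l + 1/2)*(l + 5/2)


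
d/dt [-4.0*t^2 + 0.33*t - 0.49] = 0.33 - 8.0*t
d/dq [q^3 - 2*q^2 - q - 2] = 3*q^2 - 4*q - 1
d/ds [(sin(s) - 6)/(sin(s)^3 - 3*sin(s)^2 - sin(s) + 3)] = (-2*sin(s)^3 + 21*sin(s)^2 - 36*sin(s) - 3)/((sin(s) - 3)^2*cos(s)^3)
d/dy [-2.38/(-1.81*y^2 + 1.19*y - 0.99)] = (2.8322 - 8.6156*y)/(1.81*y^2 - 1.19*y + 0.99)^2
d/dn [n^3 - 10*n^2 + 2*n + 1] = 3*n^2 - 20*n + 2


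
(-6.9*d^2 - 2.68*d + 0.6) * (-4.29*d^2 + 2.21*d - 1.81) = 29.601*d^4 - 3.7518*d^3 + 3.9922*d^2 + 6.1768*d - 1.086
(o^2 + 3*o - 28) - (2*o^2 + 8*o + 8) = -o^2 - 5*o - 36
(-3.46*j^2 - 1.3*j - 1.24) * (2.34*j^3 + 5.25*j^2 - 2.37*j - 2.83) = -8.0964*j^5 - 21.207*j^4 - 1.5264*j^3 + 6.3628*j^2 + 6.6178*j + 3.5092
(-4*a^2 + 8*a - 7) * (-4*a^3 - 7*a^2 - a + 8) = 16*a^5 - 4*a^4 - 24*a^3 + 9*a^2 + 71*a - 56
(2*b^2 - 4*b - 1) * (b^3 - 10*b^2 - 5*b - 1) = 2*b^5 - 24*b^4 + 29*b^3 + 28*b^2 + 9*b + 1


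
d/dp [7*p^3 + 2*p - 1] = 21*p^2 + 2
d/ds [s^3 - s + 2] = 3*s^2 - 1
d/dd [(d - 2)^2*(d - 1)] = (d - 2)*(3*d - 4)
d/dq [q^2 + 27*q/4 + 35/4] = 2*q + 27/4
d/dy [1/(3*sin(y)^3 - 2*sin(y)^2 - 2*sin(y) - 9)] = (-9*sin(y)^2 + 4*sin(y) + 2)*cos(y)/(sin(y)/4 - 3*sin(3*y)/4 + cos(2*y) - 10)^2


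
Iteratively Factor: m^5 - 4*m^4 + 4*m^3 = (m - 2)*(m^4 - 2*m^3) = m*(m - 2)*(m^3 - 2*m^2) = m^2*(m - 2)*(m^2 - 2*m) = m^2*(m - 2)^2*(m)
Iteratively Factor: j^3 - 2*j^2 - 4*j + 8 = (j + 2)*(j^2 - 4*j + 4) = (j - 2)*(j + 2)*(j - 2)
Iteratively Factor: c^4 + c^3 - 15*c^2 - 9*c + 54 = (c - 2)*(c^3 + 3*c^2 - 9*c - 27) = (c - 2)*(c + 3)*(c^2 - 9) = (c - 3)*(c - 2)*(c + 3)*(c + 3)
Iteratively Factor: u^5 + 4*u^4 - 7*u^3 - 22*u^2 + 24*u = (u)*(u^4 + 4*u^3 - 7*u^2 - 22*u + 24) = u*(u + 4)*(u^3 - 7*u + 6) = u*(u - 2)*(u + 4)*(u^2 + 2*u - 3) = u*(u - 2)*(u + 3)*(u + 4)*(u - 1)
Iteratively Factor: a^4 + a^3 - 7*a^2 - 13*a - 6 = (a + 2)*(a^3 - a^2 - 5*a - 3) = (a - 3)*(a + 2)*(a^2 + 2*a + 1) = (a - 3)*(a + 1)*(a + 2)*(a + 1)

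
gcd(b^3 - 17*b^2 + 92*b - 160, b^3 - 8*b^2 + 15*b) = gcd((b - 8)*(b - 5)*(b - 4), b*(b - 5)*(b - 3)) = b - 5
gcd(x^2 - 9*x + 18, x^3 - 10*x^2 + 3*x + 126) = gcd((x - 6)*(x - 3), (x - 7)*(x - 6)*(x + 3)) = x - 6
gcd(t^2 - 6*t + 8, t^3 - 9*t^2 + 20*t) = t - 4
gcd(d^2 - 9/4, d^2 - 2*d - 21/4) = d + 3/2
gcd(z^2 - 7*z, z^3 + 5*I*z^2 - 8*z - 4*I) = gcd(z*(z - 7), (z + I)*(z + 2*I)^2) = 1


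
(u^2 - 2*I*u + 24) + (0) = u^2 - 2*I*u + 24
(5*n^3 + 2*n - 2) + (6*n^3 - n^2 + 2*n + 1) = 11*n^3 - n^2 + 4*n - 1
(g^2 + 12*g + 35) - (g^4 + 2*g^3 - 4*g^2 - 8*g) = -g^4 - 2*g^3 + 5*g^2 + 20*g + 35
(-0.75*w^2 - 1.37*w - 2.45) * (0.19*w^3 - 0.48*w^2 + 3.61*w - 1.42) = -0.1425*w^5 + 0.0997*w^4 - 2.5154*w^3 - 2.7047*w^2 - 6.8991*w + 3.479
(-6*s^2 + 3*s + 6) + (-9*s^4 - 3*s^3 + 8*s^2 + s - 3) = -9*s^4 - 3*s^3 + 2*s^2 + 4*s + 3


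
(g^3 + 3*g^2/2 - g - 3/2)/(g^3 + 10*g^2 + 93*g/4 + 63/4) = 2*(g^2 - 1)/(2*g^2 + 17*g + 21)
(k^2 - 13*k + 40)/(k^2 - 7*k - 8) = (k - 5)/(k + 1)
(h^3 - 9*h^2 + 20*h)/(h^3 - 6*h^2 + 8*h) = (h - 5)/(h - 2)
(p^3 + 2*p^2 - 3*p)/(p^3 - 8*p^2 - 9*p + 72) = p*(p - 1)/(p^2 - 11*p + 24)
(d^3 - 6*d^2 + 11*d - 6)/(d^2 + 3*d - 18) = (d^2 - 3*d + 2)/(d + 6)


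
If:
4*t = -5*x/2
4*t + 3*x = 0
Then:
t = 0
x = 0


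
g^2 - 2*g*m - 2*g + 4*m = (g - 2)*(g - 2*m)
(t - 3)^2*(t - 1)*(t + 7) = t^4 - 34*t^2 + 96*t - 63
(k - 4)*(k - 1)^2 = k^3 - 6*k^2 + 9*k - 4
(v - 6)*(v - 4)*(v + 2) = v^3 - 8*v^2 + 4*v + 48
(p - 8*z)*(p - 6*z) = p^2 - 14*p*z + 48*z^2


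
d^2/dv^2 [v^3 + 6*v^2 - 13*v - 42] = 6*v + 12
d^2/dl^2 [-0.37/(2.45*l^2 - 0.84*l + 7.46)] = (4.44185*l^2 - 1.52292*l - 0.37*(4.9*l - 0.84)*(9.8*l - 1.68) + 13.52498)/(2.45*l^2 - 0.84*l + 7.46)^3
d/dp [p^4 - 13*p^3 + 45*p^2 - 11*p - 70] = 4*p^3 - 39*p^2 + 90*p - 11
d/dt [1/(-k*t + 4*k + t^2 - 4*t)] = (k - 2*t + 4)/(k*t - 4*k - t^2 + 4*t)^2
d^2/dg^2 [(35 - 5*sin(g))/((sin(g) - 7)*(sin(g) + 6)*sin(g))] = 10*(2*sin(g) + 9 + 15/sin(g) - 18/sin(g)^2 - 36/sin(g)^3)/(sin(g) + 6)^3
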